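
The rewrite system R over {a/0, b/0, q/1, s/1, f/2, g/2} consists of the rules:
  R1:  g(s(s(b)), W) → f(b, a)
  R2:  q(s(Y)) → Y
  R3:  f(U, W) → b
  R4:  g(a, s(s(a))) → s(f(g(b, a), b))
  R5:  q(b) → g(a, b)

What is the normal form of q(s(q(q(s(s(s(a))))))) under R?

s(a)

1. q(s(q(q(s(s(s(a)))))))  →  q(q(s(s(s(a)))))   [R2 at ε]
2. q(q(s(s(s(a)))))  →  q(s(s(a)))   [R2 at 1]
3. q(s(s(a)))  →  s(a)   [R2 at ε]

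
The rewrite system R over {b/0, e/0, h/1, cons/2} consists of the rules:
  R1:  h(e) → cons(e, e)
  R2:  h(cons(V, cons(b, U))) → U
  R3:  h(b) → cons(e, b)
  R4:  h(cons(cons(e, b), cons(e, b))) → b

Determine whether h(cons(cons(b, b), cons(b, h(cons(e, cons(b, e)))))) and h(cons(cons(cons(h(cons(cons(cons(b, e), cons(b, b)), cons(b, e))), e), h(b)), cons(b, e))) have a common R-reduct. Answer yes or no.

yes — NF(t₁) = e, NF(t₂) = e

Reduce t₁ = h(cons(cons(b, b), cons(b, h(cons(e, cons(b, e)))))):
1. h(cons(cons(b, b), cons(b, h(cons(e, cons(b, e))))))  →  h(cons(e, cons(b, e)))   [R2 at ε]
2. h(cons(e, cons(b, e)))  →  e   [R2 at ε]

Reduce t₂ = h(cons(cons(cons(h(cons(cons(cons(b, e), cons(b, b)), cons(b, e))), e), h(b)), cons(b, e))):
1. h(cons(cons(cons(h(cons(cons(cons(b, e), cons(b, b)), cons(b, e))), e), h(b)), cons(b, e)))  →  e   [R2 at ε]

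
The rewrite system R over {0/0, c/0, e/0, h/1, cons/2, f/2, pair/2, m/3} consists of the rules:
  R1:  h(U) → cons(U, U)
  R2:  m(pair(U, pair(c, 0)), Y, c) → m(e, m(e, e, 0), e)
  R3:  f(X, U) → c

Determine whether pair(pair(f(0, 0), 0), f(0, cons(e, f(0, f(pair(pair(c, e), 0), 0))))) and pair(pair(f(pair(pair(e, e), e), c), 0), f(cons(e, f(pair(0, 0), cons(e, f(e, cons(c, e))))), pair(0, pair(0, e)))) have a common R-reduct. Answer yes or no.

Reduce t₁ = pair(pair(f(0, 0), 0), f(0, cons(e, f(0, f(pair(pair(c, e), 0), 0))))):
1. pair(pair(f(0, 0), 0), f(0, cons(e, f(0, f(pair(pair(c, e), 0), 0)))))  →  pair(pair(c, 0), f(0, cons(e, f(0, f(pair(pair(c, e), 0), 0)))))   [R3 at 1.1]
2. pair(pair(c, 0), f(0, cons(e, f(0, f(pair(pair(c, e), 0), 0)))))  →  pair(pair(c, 0), c)   [R3 at 2]

Reduce t₂ = pair(pair(f(pair(pair(e, e), e), c), 0), f(cons(e, f(pair(0, 0), cons(e, f(e, cons(c, e))))), pair(0, pair(0, e)))):
1. pair(pair(f(pair(pair(e, e), e), c), 0), f(cons(e, f(pair(0, 0), cons(e, f(e, cons(c, e))))), pair(0, pair(0, e))))  →  pair(pair(c, 0), f(cons(e, f(pair(0, 0), cons(e, f(e, cons(c, e))))), pair(0, pair(0, e))))   [R3 at 1.1]
2. pair(pair(c, 0), f(cons(e, f(pair(0, 0), cons(e, f(e, cons(c, e))))), pair(0, pair(0, e))))  →  pair(pair(c, 0), c)   [R3 at 2]

yes — NF(t₁) = pair(pair(c, 0), c), NF(t₂) = pair(pair(c, 0), c)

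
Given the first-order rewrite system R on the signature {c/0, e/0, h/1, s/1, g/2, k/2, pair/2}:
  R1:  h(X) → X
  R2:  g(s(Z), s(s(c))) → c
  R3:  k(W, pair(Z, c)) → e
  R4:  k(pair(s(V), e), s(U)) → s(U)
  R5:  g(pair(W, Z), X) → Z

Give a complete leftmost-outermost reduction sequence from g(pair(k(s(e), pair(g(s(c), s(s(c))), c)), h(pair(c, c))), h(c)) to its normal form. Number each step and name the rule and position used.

pair(c, c)

1. g(pair(k(s(e), pair(g(s(c), s(s(c))), c)), h(pair(c, c))), h(c))  →  h(pair(c, c))   [R5 at ε]
2. h(pair(c, c))  →  pair(c, c)   [R1 at ε]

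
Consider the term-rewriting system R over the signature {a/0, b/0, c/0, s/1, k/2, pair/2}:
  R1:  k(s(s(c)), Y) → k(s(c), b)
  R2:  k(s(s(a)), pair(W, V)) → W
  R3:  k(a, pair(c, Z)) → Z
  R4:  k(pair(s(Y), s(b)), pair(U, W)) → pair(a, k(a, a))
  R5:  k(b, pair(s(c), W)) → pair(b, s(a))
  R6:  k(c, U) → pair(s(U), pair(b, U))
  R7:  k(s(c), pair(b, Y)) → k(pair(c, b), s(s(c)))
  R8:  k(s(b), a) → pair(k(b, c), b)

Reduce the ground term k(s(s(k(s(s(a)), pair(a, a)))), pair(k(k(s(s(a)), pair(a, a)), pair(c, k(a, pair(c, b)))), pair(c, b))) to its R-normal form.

b

1. k(s(s(k(s(s(a)), pair(a, a)))), pair(k(k(s(s(a)), pair(a, a)), pair(c, k(a, pair(c, b)))), pair(c, b)))  →  k(s(s(a)), pair(k(k(s(s(a)), pair(a, a)), pair(c, k(a, pair(c, b)))), pair(c, b)))   [R2 at 1.1.1]
2. k(s(s(a)), pair(k(k(s(s(a)), pair(a, a)), pair(c, k(a, pair(c, b)))), pair(c, b)))  →  k(k(s(s(a)), pair(a, a)), pair(c, k(a, pair(c, b))))   [R2 at ε]
3. k(k(s(s(a)), pair(a, a)), pair(c, k(a, pair(c, b))))  →  k(a, pair(c, k(a, pair(c, b))))   [R2 at 1]
4. k(a, pair(c, k(a, pair(c, b))))  →  k(a, pair(c, b))   [R3 at ε]
5. k(a, pair(c, b))  →  b   [R3 at ε]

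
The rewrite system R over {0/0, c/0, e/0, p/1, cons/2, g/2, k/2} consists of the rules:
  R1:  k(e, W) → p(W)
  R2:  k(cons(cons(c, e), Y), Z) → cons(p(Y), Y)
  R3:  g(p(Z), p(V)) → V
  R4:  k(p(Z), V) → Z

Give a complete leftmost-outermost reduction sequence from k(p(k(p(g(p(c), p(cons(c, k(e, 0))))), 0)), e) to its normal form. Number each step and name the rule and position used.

1. k(p(k(p(g(p(c), p(cons(c, k(e, 0))))), 0)), e)  →  k(p(g(p(c), p(cons(c, k(e, 0))))), 0)   [R4 at ε]
2. k(p(g(p(c), p(cons(c, k(e, 0))))), 0)  →  g(p(c), p(cons(c, k(e, 0))))   [R4 at ε]
3. g(p(c), p(cons(c, k(e, 0))))  →  cons(c, k(e, 0))   [R3 at ε]
4. cons(c, k(e, 0))  →  cons(c, p(0))   [R1 at 2]

cons(c, p(0))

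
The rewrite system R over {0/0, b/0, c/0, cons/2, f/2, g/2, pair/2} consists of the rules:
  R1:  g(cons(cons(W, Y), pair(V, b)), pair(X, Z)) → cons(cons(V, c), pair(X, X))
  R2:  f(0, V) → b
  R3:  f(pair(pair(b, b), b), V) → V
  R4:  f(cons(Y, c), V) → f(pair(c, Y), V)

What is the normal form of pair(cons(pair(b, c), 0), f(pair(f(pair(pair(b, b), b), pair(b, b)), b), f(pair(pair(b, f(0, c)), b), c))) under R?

1. pair(cons(pair(b, c), 0), f(pair(f(pair(pair(b, b), b), pair(b, b)), b), f(pair(pair(b, f(0, c)), b), c)))  →  pair(cons(pair(b, c), 0), f(pair(pair(b, b), b), f(pair(pair(b, f(0, c)), b), c)))   [R3 at 2.1.1]
2. pair(cons(pair(b, c), 0), f(pair(pair(b, b), b), f(pair(pair(b, f(0, c)), b), c)))  →  pair(cons(pair(b, c), 0), f(pair(pair(b, f(0, c)), b), c))   [R3 at 2]
3. pair(cons(pair(b, c), 0), f(pair(pair(b, f(0, c)), b), c))  →  pair(cons(pair(b, c), 0), f(pair(pair(b, b), b), c))   [R2 at 2.1.1.2]
4. pair(cons(pair(b, c), 0), f(pair(pair(b, b), b), c))  →  pair(cons(pair(b, c), 0), c)   [R3 at 2]

pair(cons(pair(b, c), 0), c)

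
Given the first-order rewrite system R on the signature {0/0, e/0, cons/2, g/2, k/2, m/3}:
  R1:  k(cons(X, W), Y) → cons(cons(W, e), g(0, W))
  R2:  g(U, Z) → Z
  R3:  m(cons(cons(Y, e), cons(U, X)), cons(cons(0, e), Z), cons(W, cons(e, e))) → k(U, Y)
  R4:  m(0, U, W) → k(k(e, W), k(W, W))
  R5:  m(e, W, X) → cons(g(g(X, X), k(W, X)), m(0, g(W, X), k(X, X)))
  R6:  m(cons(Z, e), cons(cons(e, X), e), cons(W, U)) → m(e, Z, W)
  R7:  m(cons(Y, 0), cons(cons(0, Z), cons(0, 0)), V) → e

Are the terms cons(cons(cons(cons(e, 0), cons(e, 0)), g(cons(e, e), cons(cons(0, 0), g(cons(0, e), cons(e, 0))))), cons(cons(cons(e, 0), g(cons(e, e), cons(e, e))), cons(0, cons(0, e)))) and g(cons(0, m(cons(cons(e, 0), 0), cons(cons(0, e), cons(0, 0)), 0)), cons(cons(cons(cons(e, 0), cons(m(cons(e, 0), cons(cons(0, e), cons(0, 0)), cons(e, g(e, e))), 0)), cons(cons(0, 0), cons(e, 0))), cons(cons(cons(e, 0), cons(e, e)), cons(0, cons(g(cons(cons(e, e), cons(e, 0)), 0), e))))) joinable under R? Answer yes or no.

Reduce t₁ = cons(cons(cons(cons(e, 0), cons(e, 0)), g(cons(e, e), cons(cons(0, 0), g(cons(0, e), cons(e, 0))))), cons(cons(cons(e, 0), g(cons(e, e), cons(e, e))), cons(0, cons(0, e)))):
1. cons(cons(cons(cons(e, 0), cons(e, 0)), g(cons(e, e), cons(cons(0, 0), g(cons(0, e), cons(e, 0))))), cons(cons(cons(e, 0), g(cons(e, e), cons(e, e))), cons(0, cons(0, e))))  →  cons(cons(cons(cons(e, 0), cons(e, 0)), cons(cons(0, 0), g(cons(0, e), cons(e, 0)))), cons(cons(cons(e, 0), g(cons(e, e), cons(e, e))), cons(0, cons(0, e))))   [R2 at 1.2]
2. cons(cons(cons(cons(e, 0), cons(e, 0)), cons(cons(0, 0), g(cons(0, e), cons(e, 0)))), cons(cons(cons(e, 0), g(cons(e, e), cons(e, e))), cons(0, cons(0, e))))  →  cons(cons(cons(cons(e, 0), cons(e, 0)), cons(cons(0, 0), cons(e, 0))), cons(cons(cons(e, 0), g(cons(e, e), cons(e, e))), cons(0, cons(0, e))))   [R2 at 1.2.2]
3. cons(cons(cons(cons(e, 0), cons(e, 0)), cons(cons(0, 0), cons(e, 0))), cons(cons(cons(e, 0), g(cons(e, e), cons(e, e))), cons(0, cons(0, e))))  →  cons(cons(cons(cons(e, 0), cons(e, 0)), cons(cons(0, 0), cons(e, 0))), cons(cons(cons(e, 0), cons(e, e)), cons(0, cons(0, e))))   [R2 at 2.1.2]

Reduce t₂ = g(cons(0, m(cons(cons(e, 0), 0), cons(cons(0, e), cons(0, 0)), 0)), cons(cons(cons(cons(e, 0), cons(m(cons(e, 0), cons(cons(0, e), cons(0, 0)), cons(e, g(e, e))), 0)), cons(cons(0, 0), cons(e, 0))), cons(cons(cons(e, 0), cons(e, e)), cons(0, cons(g(cons(cons(e, e), cons(e, 0)), 0), e))))):
1. g(cons(0, m(cons(cons(e, 0), 0), cons(cons(0, e), cons(0, 0)), 0)), cons(cons(cons(cons(e, 0), cons(m(cons(e, 0), cons(cons(0, e), cons(0, 0)), cons(e, g(e, e))), 0)), cons(cons(0, 0), cons(e, 0))), cons(cons(cons(e, 0), cons(e, e)), cons(0, cons(g(cons(cons(e, e), cons(e, 0)), 0), e)))))  →  cons(cons(cons(cons(e, 0), cons(m(cons(e, 0), cons(cons(0, e), cons(0, 0)), cons(e, g(e, e))), 0)), cons(cons(0, 0), cons(e, 0))), cons(cons(cons(e, 0), cons(e, e)), cons(0, cons(g(cons(cons(e, e), cons(e, 0)), 0), e))))   [R2 at ε]
2. cons(cons(cons(cons(e, 0), cons(m(cons(e, 0), cons(cons(0, e), cons(0, 0)), cons(e, g(e, e))), 0)), cons(cons(0, 0), cons(e, 0))), cons(cons(cons(e, 0), cons(e, e)), cons(0, cons(g(cons(cons(e, e), cons(e, 0)), 0), e))))  →  cons(cons(cons(cons(e, 0), cons(e, 0)), cons(cons(0, 0), cons(e, 0))), cons(cons(cons(e, 0), cons(e, e)), cons(0, cons(g(cons(cons(e, e), cons(e, 0)), 0), e))))   [R7 at 1.1.2.1]
3. cons(cons(cons(cons(e, 0), cons(e, 0)), cons(cons(0, 0), cons(e, 0))), cons(cons(cons(e, 0), cons(e, e)), cons(0, cons(g(cons(cons(e, e), cons(e, 0)), 0), e))))  →  cons(cons(cons(cons(e, 0), cons(e, 0)), cons(cons(0, 0), cons(e, 0))), cons(cons(cons(e, 0), cons(e, e)), cons(0, cons(0, e))))   [R2 at 2.2.2.1]

yes — NF(t₁) = cons(cons(cons(cons(e, 0), cons(e, 0)), cons(cons(0, 0), cons(e, 0))), cons(cons(cons(e, 0), cons(e, e)), cons(0, cons(0, e)))), NF(t₂) = cons(cons(cons(cons(e, 0), cons(e, 0)), cons(cons(0, 0), cons(e, 0))), cons(cons(cons(e, 0), cons(e, e)), cons(0, cons(0, e))))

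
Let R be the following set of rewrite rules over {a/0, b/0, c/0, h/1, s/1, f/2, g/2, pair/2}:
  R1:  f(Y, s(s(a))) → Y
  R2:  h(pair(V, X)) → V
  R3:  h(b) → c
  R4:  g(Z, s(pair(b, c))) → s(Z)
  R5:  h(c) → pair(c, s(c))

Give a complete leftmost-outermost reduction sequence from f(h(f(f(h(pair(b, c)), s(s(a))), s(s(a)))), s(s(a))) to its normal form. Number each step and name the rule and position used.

1. f(h(f(f(h(pair(b, c)), s(s(a))), s(s(a)))), s(s(a)))  →  h(f(f(h(pair(b, c)), s(s(a))), s(s(a))))   [R1 at ε]
2. h(f(f(h(pair(b, c)), s(s(a))), s(s(a))))  →  h(f(h(pair(b, c)), s(s(a))))   [R1 at 1]
3. h(f(h(pair(b, c)), s(s(a))))  →  h(h(pair(b, c)))   [R1 at 1]
4. h(h(pair(b, c)))  →  h(b)   [R2 at 1]
5. h(b)  →  c   [R3 at ε]

c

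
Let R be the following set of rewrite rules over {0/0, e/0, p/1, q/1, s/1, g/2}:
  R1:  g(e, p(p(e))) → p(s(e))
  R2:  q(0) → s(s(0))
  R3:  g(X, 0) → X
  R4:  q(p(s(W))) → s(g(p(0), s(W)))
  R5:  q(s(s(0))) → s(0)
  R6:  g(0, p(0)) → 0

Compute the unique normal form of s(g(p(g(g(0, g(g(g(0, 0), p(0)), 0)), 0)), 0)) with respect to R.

s(p(0))

1. s(g(p(g(g(0, g(g(g(0, 0), p(0)), 0)), 0)), 0))  →  s(p(g(g(0, g(g(g(0, 0), p(0)), 0)), 0)))   [R3 at 1]
2. s(p(g(g(0, g(g(g(0, 0), p(0)), 0)), 0)))  →  s(p(g(0, g(g(g(0, 0), p(0)), 0))))   [R3 at 1.1]
3. s(p(g(0, g(g(g(0, 0), p(0)), 0))))  →  s(p(g(0, g(g(0, 0), p(0)))))   [R3 at 1.1.2]
4. s(p(g(0, g(g(0, 0), p(0)))))  →  s(p(g(0, g(0, p(0)))))   [R3 at 1.1.2.1]
5. s(p(g(0, g(0, p(0)))))  →  s(p(g(0, 0)))   [R6 at 1.1.2]
6. s(p(g(0, 0)))  →  s(p(0))   [R3 at 1.1]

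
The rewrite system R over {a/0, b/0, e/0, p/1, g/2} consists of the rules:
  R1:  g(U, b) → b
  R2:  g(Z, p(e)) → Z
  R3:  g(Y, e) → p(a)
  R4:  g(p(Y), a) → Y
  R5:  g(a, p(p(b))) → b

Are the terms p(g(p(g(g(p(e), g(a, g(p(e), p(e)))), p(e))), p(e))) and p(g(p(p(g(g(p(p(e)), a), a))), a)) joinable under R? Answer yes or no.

Reduce t₁ = p(g(p(g(g(p(e), g(a, g(p(e), p(e)))), p(e))), p(e))):
1. p(g(p(g(g(p(e), g(a, g(p(e), p(e)))), p(e))), p(e)))  →  p(p(g(g(p(e), g(a, g(p(e), p(e)))), p(e))))   [R2 at 1]
2. p(p(g(g(p(e), g(a, g(p(e), p(e)))), p(e))))  →  p(p(g(p(e), g(a, g(p(e), p(e))))))   [R2 at 1.1]
3. p(p(g(p(e), g(a, g(p(e), p(e))))))  →  p(p(g(p(e), g(a, p(e)))))   [R2 at 1.1.2.2]
4. p(p(g(p(e), g(a, p(e)))))  →  p(p(g(p(e), a)))   [R2 at 1.1.2]
5. p(p(g(p(e), a)))  →  p(p(e))   [R4 at 1.1]

Reduce t₂ = p(g(p(p(g(g(p(p(e)), a), a))), a)):
1. p(g(p(p(g(g(p(p(e)), a), a))), a))  →  p(p(g(g(p(p(e)), a), a)))   [R4 at 1]
2. p(p(g(g(p(p(e)), a), a)))  →  p(p(g(p(e), a)))   [R4 at 1.1.1]
3. p(p(g(p(e), a)))  →  p(p(e))   [R4 at 1.1]

yes — NF(t₁) = p(p(e)), NF(t₂) = p(p(e))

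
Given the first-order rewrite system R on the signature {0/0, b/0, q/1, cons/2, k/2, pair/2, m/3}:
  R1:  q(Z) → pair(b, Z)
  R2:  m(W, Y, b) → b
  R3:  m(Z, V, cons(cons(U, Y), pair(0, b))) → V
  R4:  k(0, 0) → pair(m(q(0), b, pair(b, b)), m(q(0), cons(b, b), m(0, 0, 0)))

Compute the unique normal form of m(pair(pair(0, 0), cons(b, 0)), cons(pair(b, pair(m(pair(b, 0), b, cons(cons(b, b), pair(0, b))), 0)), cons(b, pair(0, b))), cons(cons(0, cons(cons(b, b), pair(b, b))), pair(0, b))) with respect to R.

cons(pair(b, pair(b, 0)), cons(b, pair(0, b)))

1. m(pair(pair(0, 0), cons(b, 0)), cons(pair(b, pair(m(pair(b, 0), b, cons(cons(b, b), pair(0, b))), 0)), cons(b, pair(0, b))), cons(cons(0, cons(cons(b, b), pair(b, b))), pair(0, b)))  →  cons(pair(b, pair(m(pair(b, 0), b, cons(cons(b, b), pair(0, b))), 0)), cons(b, pair(0, b)))   [R3 at ε]
2. cons(pair(b, pair(m(pair(b, 0), b, cons(cons(b, b), pair(0, b))), 0)), cons(b, pair(0, b)))  →  cons(pair(b, pair(b, 0)), cons(b, pair(0, b)))   [R3 at 1.2.1]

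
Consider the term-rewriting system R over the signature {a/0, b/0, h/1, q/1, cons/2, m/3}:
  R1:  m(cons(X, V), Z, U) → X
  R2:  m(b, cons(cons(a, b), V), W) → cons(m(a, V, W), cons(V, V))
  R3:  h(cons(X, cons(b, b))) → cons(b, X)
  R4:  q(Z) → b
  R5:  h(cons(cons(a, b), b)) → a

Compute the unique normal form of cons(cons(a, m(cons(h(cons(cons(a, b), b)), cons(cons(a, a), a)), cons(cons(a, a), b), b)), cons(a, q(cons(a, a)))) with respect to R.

1. cons(cons(a, m(cons(h(cons(cons(a, b), b)), cons(cons(a, a), a)), cons(cons(a, a), b), b)), cons(a, q(cons(a, a))))  →  cons(cons(a, h(cons(cons(a, b), b))), cons(a, q(cons(a, a))))   [R1 at 1.2]
2. cons(cons(a, h(cons(cons(a, b), b))), cons(a, q(cons(a, a))))  →  cons(cons(a, a), cons(a, q(cons(a, a))))   [R5 at 1.2]
3. cons(cons(a, a), cons(a, q(cons(a, a))))  →  cons(cons(a, a), cons(a, b))   [R4 at 2.2]

cons(cons(a, a), cons(a, b))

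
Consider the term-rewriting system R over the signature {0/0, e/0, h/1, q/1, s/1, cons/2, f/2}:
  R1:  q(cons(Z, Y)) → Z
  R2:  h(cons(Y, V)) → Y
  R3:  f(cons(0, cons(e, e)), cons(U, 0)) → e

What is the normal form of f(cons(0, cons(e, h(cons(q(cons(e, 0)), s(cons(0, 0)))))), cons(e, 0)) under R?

1. f(cons(0, cons(e, h(cons(q(cons(e, 0)), s(cons(0, 0)))))), cons(e, 0))  →  f(cons(0, cons(e, q(cons(e, 0)))), cons(e, 0))   [R2 at 1.2.2]
2. f(cons(0, cons(e, q(cons(e, 0)))), cons(e, 0))  →  f(cons(0, cons(e, e)), cons(e, 0))   [R1 at 1.2.2]
3. f(cons(0, cons(e, e)), cons(e, 0))  →  e   [R3 at ε]

e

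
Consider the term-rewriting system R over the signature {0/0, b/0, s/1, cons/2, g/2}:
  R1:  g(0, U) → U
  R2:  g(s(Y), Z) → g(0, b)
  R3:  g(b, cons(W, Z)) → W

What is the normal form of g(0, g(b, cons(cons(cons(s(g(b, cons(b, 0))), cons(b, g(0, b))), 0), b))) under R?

1. g(0, g(b, cons(cons(cons(s(g(b, cons(b, 0))), cons(b, g(0, b))), 0), b)))  →  g(b, cons(cons(cons(s(g(b, cons(b, 0))), cons(b, g(0, b))), 0), b))   [R1 at ε]
2. g(b, cons(cons(cons(s(g(b, cons(b, 0))), cons(b, g(0, b))), 0), b))  →  cons(cons(s(g(b, cons(b, 0))), cons(b, g(0, b))), 0)   [R3 at ε]
3. cons(cons(s(g(b, cons(b, 0))), cons(b, g(0, b))), 0)  →  cons(cons(s(b), cons(b, g(0, b))), 0)   [R3 at 1.1.1]
4. cons(cons(s(b), cons(b, g(0, b))), 0)  →  cons(cons(s(b), cons(b, b)), 0)   [R1 at 1.2.2]

cons(cons(s(b), cons(b, b)), 0)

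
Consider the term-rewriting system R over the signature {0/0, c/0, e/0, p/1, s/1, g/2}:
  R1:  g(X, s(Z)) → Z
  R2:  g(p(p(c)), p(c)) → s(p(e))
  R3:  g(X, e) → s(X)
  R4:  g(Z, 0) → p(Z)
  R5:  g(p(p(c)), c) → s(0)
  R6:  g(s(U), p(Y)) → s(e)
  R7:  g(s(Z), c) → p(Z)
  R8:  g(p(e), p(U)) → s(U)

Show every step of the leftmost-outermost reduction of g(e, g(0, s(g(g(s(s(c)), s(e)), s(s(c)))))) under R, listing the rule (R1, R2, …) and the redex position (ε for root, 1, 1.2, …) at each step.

c

1. g(e, g(0, s(g(g(s(s(c)), s(e)), s(s(c))))))  →  g(e, g(g(s(s(c)), s(e)), s(s(c))))   [R1 at 2]
2. g(e, g(g(s(s(c)), s(e)), s(s(c))))  →  g(e, s(c))   [R1 at 2]
3. g(e, s(c))  →  c   [R1 at ε]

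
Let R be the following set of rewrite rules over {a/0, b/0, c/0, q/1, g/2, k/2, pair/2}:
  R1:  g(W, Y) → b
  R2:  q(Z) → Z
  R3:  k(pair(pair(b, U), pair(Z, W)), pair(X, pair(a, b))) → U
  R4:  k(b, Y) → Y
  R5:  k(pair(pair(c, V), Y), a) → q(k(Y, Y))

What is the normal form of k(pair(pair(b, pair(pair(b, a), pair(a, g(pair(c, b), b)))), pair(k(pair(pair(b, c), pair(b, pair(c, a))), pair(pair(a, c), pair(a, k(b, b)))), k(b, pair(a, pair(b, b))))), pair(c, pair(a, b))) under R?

pair(pair(b, a), pair(a, b))

1. k(pair(pair(b, pair(pair(b, a), pair(a, g(pair(c, b), b)))), pair(k(pair(pair(b, c), pair(b, pair(c, a))), pair(pair(a, c), pair(a, k(b, b)))), k(b, pair(a, pair(b, b))))), pair(c, pair(a, b)))  →  pair(pair(b, a), pair(a, g(pair(c, b), b)))   [R3 at ε]
2. pair(pair(b, a), pair(a, g(pair(c, b), b)))  →  pair(pair(b, a), pair(a, b))   [R1 at 2.2]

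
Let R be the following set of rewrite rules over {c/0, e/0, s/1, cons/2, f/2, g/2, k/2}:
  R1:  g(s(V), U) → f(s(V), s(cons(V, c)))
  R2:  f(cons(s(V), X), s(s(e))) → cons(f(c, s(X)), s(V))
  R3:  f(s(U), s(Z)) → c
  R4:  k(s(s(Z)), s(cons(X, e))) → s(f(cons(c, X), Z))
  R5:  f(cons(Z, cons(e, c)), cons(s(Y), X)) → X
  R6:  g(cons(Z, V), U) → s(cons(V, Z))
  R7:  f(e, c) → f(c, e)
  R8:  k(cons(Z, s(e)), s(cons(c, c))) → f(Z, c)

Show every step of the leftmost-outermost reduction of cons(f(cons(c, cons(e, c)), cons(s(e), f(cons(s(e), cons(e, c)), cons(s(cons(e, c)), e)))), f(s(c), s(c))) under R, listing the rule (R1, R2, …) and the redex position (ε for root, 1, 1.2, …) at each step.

cons(e, c)

1. cons(f(cons(c, cons(e, c)), cons(s(e), f(cons(s(e), cons(e, c)), cons(s(cons(e, c)), e)))), f(s(c), s(c)))  →  cons(f(cons(s(e), cons(e, c)), cons(s(cons(e, c)), e)), f(s(c), s(c)))   [R5 at 1]
2. cons(f(cons(s(e), cons(e, c)), cons(s(cons(e, c)), e)), f(s(c), s(c)))  →  cons(e, f(s(c), s(c)))   [R5 at 1]
3. cons(e, f(s(c), s(c)))  →  cons(e, c)   [R3 at 2]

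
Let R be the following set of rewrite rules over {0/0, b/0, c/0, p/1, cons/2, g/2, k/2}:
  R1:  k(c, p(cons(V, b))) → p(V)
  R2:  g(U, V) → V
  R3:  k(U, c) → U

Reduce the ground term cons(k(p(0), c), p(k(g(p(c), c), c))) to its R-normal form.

1. cons(k(p(0), c), p(k(g(p(c), c), c)))  →  cons(p(0), p(k(g(p(c), c), c)))   [R3 at 1]
2. cons(p(0), p(k(g(p(c), c), c)))  →  cons(p(0), p(g(p(c), c)))   [R3 at 2.1]
3. cons(p(0), p(g(p(c), c)))  →  cons(p(0), p(c))   [R2 at 2.1]

cons(p(0), p(c))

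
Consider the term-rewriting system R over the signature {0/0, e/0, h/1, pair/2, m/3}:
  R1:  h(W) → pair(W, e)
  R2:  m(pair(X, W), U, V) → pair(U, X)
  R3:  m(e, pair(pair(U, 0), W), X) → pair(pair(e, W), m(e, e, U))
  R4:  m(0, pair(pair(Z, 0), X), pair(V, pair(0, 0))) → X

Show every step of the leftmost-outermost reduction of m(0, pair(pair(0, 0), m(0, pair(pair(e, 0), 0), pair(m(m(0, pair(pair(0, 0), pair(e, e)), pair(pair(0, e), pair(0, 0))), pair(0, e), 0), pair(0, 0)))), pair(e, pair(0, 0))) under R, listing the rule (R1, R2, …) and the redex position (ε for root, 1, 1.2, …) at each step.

0

1. m(0, pair(pair(0, 0), m(0, pair(pair(e, 0), 0), pair(m(m(0, pair(pair(0, 0), pair(e, e)), pair(pair(0, e), pair(0, 0))), pair(0, e), 0), pair(0, 0)))), pair(e, pair(0, 0)))  →  m(0, pair(pair(e, 0), 0), pair(m(m(0, pair(pair(0, 0), pair(e, e)), pair(pair(0, e), pair(0, 0))), pair(0, e), 0), pair(0, 0)))   [R4 at ε]
2. m(0, pair(pair(e, 0), 0), pair(m(m(0, pair(pair(0, 0), pair(e, e)), pair(pair(0, e), pair(0, 0))), pair(0, e), 0), pair(0, 0)))  →  0   [R4 at ε]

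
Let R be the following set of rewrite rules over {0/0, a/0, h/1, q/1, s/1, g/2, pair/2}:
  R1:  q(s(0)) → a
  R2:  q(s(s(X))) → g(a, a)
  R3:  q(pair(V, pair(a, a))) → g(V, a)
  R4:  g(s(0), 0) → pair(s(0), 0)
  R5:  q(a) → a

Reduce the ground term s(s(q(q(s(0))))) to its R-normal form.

s(s(a))

1. s(s(q(q(s(0)))))  →  s(s(q(a)))   [R1 at 1.1.1]
2. s(s(q(a)))  →  s(s(a))   [R5 at 1.1]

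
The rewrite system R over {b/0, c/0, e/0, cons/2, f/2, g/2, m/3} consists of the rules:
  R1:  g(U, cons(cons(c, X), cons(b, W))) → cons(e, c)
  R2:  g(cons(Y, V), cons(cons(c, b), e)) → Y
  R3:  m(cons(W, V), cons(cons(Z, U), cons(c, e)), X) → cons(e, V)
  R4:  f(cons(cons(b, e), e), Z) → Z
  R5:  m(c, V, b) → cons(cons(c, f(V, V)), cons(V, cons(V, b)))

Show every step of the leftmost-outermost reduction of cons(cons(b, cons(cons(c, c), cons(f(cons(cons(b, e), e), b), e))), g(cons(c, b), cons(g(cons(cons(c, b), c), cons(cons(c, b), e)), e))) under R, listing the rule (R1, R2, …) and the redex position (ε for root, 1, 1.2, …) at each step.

cons(cons(b, cons(cons(c, c), cons(b, e))), c)

1. cons(cons(b, cons(cons(c, c), cons(f(cons(cons(b, e), e), b), e))), g(cons(c, b), cons(g(cons(cons(c, b), c), cons(cons(c, b), e)), e)))  →  cons(cons(b, cons(cons(c, c), cons(b, e))), g(cons(c, b), cons(g(cons(cons(c, b), c), cons(cons(c, b), e)), e)))   [R4 at 1.2.2.1]
2. cons(cons(b, cons(cons(c, c), cons(b, e))), g(cons(c, b), cons(g(cons(cons(c, b), c), cons(cons(c, b), e)), e)))  →  cons(cons(b, cons(cons(c, c), cons(b, e))), g(cons(c, b), cons(cons(c, b), e)))   [R2 at 2.2.1]
3. cons(cons(b, cons(cons(c, c), cons(b, e))), g(cons(c, b), cons(cons(c, b), e)))  →  cons(cons(b, cons(cons(c, c), cons(b, e))), c)   [R2 at 2]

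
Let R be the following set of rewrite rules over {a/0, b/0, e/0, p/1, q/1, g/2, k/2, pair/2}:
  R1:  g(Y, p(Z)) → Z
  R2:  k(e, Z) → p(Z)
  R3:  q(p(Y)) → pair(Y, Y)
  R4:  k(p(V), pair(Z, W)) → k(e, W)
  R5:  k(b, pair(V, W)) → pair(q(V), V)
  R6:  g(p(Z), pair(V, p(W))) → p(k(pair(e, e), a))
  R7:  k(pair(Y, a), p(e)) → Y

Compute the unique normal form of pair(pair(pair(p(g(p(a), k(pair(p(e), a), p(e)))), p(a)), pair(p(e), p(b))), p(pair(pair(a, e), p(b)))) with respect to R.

pair(pair(pair(p(e), p(a)), pair(p(e), p(b))), p(pair(pair(a, e), p(b))))

1. pair(pair(pair(p(g(p(a), k(pair(p(e), a), p(e)))), p(a)), pair(p(e), p(b))), p(pair(pair(a, e), p(b))))  →  pair(pair(pair(p(g(p(a), p(e))), p(a)), pair(p(e), p(b))), p(pair(pair(a, e), p(b))))   [R7 at 1.1.1.1.2]
2. pair(pair(pair(p(g(p(a), p(e))), p(a)), pair(p(e), p(b))), p(pair(pair(a, e), p(b))))  →  pair(pair(pair(p(e), p(a)), pair(p(e), p(b))), p(pair(pair(a, e), p(b))))   [R1 at 1.1.1.1]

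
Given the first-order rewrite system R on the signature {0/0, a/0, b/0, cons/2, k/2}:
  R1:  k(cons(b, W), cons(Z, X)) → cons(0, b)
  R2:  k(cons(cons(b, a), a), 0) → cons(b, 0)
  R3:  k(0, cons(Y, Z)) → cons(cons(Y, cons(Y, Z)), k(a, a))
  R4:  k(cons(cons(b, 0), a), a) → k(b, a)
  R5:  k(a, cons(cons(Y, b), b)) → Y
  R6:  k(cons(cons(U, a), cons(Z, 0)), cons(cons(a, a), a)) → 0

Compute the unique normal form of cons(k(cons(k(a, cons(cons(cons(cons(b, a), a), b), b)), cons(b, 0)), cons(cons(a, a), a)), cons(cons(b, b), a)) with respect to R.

cons(0, cons(cons(b, b), a))

1. cons(k(cons(k(a, cons(cons(cons(cons(b, a), a), b), b)), cons(b, 0)), cons(cons(a, a), a)), cons(cons(b, b), a))  →  cons(k(cons(cons(cons(b, a), a), cons(b, 0)), cons(cons(a, a), a)), cons(cons(b, b), a))   [R5 at 1.1.1]
2. cons(k(cons(cons(cons(b, a), a), cons(b, 0)), cons(cons(a, a), a)), cons(cons(b, b), a))  →  cons(0, cons(cons(b, b), a))   [R6 at 1]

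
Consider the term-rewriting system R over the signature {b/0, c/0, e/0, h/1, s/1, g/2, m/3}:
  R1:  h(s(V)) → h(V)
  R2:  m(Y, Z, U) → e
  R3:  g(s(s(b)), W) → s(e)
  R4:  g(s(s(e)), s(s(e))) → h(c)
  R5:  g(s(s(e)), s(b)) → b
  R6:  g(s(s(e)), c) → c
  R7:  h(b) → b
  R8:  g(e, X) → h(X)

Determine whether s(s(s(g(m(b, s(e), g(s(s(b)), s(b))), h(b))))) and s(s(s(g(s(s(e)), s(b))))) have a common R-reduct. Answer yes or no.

Reduce t₁ = s(s(s(g(m(b, s(e), g(s(s(b)), s(b))), h(b))))):
1. s(s(s(g(m(b, s(e), g(s(s(b)), s(b))), h(b)))))  →  s(s(s(g(e, h(b)))))   [R2 at 1.1.1.1]
2. s(s(s(g(e, h(b)))))  →  s(s(s(h(h(b)))))   [R8 at 1.1.1]
3. s(s(s(h(h(b)))))  →  s(s(s(h(b))))   [R7 at 1.1.1.1]
4. s(s(s(h(b))))  →  s(s(s(b)))   [R7 at 1.1.1]

Reduce t₂ = s(s(s(g(s(s(e)), s(b))))):
1. s(s(s(g(s(s(e)), s(b)))))  →  s(s(s(b)))   [R5 at 1.1.1]

yes — NF(t₁) = s(s(s(b))), NF(t₂) = s(s(s(b)))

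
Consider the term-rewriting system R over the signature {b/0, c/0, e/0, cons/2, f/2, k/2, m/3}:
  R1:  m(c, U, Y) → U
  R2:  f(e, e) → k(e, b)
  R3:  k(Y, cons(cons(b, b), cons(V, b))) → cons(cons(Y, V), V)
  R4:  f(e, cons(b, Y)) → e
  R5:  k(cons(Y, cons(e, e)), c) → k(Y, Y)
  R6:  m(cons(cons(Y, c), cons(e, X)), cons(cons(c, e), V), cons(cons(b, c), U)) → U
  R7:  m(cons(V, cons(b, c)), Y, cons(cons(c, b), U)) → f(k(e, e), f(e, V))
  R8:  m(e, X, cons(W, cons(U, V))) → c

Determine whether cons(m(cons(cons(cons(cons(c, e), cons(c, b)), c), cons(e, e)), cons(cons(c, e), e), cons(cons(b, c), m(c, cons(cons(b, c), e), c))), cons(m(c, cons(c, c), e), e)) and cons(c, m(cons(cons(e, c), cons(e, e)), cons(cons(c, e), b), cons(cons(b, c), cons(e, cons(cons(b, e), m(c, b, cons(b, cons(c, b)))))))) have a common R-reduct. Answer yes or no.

no — NF(t₁) = cons(cons(cons(b, c), e), cons(cons(c, c), e)), NF(t₂) = cons(c, cons(e, cons(cons(b, e), b)))

Reduce t₁ = cons(m(cons(cons(cons(cons(c, e), cons(c, b)), c), cons(e, e)), cons(cons(c, e), e), cons(cons(b, c), m(c, cons(cons(b, c), e), c))), cons(m(c, cons(c, c), e), e)):
1. cons(m(cons(cons(cons(cons(c, e), cons(c, b)), c), cons(e, e)), cons(cons(c, e), e), cons(cons(b, c), m(c, cons(cons(b, c), e), c))), cons(m(c, cons(c, c), e), e))  →  cons(m(c, cons(cons(b, c), e), c), cons(m(c, cons(c, c), e), e))   [R6 at 1]
2. cons(m(c, cons(cons(b, c), e), c), cons(m(c, cons(c, c), e), e))  →  cons(cons(cons(b, c), e), cons(m(c, cons(c, c), e), e))   [R1 at 1]
3. cons(cons(cons(b, c), e), cons(m(c, cons(c, c), e), e))  →  cons(cons(cons(b, c), e), cons(cons(c, c), e))   [R1 at 2.1]

Reduce t₂ = cons(c, m(cons(cons(e, c), cons(e, e)), cons(cons(c, e), b), cons(cons(b, c), cons(e, cons(cons(b, e), m(c, b, cons(b, cons(c, b)))))))):
1. cons(c, m(cons(cons(e, c), cons(e, e)), cons(cons(c, e), b), cons(cons(b, c), cons(e, cons(cons(b, e), m(c, b, cons(b, cons(c, b))))))))  →  cons(c, cons(e, cons(cons(b, e), m(c, b, cons(b, cons(c, b))))))   [R6 at 2]
2. cons(c, cons(e, cons(cons(b, e), m(c, b, cons(b, cons(c, b))))))  →  cons(c, cons(e, cons(cons(b, e), b)))   [R1 at 2.2.2]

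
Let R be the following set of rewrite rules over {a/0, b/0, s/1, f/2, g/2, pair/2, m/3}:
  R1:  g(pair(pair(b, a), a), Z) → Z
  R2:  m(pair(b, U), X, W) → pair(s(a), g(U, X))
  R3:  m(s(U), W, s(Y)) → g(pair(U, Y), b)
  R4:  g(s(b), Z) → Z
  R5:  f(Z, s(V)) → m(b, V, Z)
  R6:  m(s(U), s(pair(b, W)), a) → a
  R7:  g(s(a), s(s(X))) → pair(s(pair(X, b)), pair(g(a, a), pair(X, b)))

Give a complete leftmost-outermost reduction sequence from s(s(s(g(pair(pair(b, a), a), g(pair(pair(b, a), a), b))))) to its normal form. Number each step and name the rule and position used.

s(s(s(b)))

1. s(s(s(g(pair(pair(b, a), a), g(pair(pair(b, a), a), b)))))  →  s(s(s(g(pair(pair(b, a), a), b))))   [R1 at 1.1.1]
2. s(s(s(g(pair(pair(b, a), a), b))))  →  s(s(s(b)))   [R1 at 1.1.1]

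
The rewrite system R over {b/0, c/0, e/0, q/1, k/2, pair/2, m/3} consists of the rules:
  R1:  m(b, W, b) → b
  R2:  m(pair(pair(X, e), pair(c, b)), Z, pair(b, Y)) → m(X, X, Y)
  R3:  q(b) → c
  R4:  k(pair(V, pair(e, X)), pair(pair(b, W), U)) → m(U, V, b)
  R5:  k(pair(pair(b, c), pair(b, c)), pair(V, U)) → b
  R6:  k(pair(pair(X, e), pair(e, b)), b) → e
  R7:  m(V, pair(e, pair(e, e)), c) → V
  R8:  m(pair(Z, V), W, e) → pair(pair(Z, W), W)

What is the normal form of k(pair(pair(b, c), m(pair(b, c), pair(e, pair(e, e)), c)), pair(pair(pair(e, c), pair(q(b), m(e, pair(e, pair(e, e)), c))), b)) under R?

1. k(pair(pair(b, c), m(pair(b, c), pair(e, pair(e, e)), c)), pair(pair(pair(e, c), pair(q(b), m(e, pair(e, pair(e, e)), c))), b))  →  k(pair(pair(b, c), pair(b, c)), pair(pair(pair(e, c), pair(q(b), m(e, pair(e, pair(e, e)), c))), b))   [R7 at 1.2]
2. k(pair(pair(b, c), pair(b, c)), pair(pair(pair(e, c), pair(q(b), m(e, pair(e, pair(e, e)), c))), b))  →  b   [R5 at ε]

b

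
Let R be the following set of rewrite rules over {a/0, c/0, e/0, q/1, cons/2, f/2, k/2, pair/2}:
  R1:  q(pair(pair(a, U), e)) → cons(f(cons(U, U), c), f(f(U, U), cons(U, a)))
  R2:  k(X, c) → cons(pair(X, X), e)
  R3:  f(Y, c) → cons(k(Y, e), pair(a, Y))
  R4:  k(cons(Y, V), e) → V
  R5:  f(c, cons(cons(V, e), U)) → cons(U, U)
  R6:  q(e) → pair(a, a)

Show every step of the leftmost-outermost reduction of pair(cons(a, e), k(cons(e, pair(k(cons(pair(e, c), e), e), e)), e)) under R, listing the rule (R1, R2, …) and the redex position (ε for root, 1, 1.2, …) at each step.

pair(cons(a, e), pair(e, e))

1. pair(cons(a, e), k(cons(e, pair(k(cons(pair(e, c), e), e), e)), e))  →  pair(cons(a, e), pair(k(cons(pair(e, c), e), e), e))   [R4 at 2]
2. pair(cons(a, e), pair(k(cons(pair(e, c), e), e), e))  →  pair(cons(a, e), pair(e, e))   [R4 at 2.1]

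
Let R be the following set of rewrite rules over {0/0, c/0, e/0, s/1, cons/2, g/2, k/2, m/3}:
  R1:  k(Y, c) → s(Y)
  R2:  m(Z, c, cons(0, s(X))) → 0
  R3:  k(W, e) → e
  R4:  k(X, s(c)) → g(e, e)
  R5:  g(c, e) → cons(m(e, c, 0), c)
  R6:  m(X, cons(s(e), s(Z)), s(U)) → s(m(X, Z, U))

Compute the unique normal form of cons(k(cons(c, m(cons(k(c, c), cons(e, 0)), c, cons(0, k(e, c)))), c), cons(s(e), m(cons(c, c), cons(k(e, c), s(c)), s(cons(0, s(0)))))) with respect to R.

1. cons(k(cons(c, m(cons(k(c, c), cons(e, 0)), c, cons(0, k(e, c)))), c), cons(s(e), m(cons(c, c), cons(k(e, c), s(c)), s(cons(0, s(0))))))  →  cons(s(cons(c, m(cons(k(c, c), cons(e, 0)), c, cons(0, k(e, c))))), cons(s(e), m(cons(c, c), cons(k(e, c), s(c)), s(cons(0, s(0))))))   [R1 at 1]
2. cons(s(cons(c, m(cons(k(c, c), cons(e, 0)), c, cons(0, k(e, c))))), cons(s(e), m(cons(c, c), cons(k(e, c), s(c)), s(cons(0, s(0))))))  →  cons(s(cons(c, m(cons(s(c), cons(e, 0)), c, cons(0, k(e, c))))), cons(s(e), m(cons(c, c), cons(k(e, c), s(c)), s(cons(0, s(0))))))   [R1 at 1.1.2.1.1]
3. cons(s(cons(c, m(cons(s(c), cons(e, 0)), c, cons(0, k(e, c))))), cons(s(e), m(cons(c, c), cons(k(e, c), s(c)), s(cons(0, s(0))))))  →  cons(s(cons(c, m(cons(s(c), cons(e, 0)), c, cons(0, s(e))))), cons(s(e), m(cons(c, c), cons(k(e, c), s(c)), s(cons(0, s(0))))))   [R1 at 1.1.2.3.2]
4. cons(s(cons(c, m(cons(s(c), cons(e, 0)), c, cons(0, s(e))))), cons(s(e), m(cons(c, c), cons(k(e, c), s(c)), s(cons(0, s(0))))))  →  cons(s(cons(c, 0)), cons(s(e), m(cons(c, c), cons(k(e, c), s(c)), s(cons(0, s(0))))))   [R2 at 1.1.2]
5. cons(s(cons(c, 0)), cons(s(e), m(cons(c, c), cons(k(e, c), s(c)), s(cons(0, s(0))))))  →  cons(s(cons(c, 0)), cons(s(e), m(cons(c, c), cons(s(e), s(c)), s(cons(0, s(0))))))   [R1 at 2.2.2.1]
6. cons(s(cons(c, 0)), cons(s(e), m(cons(c, c), cons(s(e), s(c)), s(cons(0, s(0))))))  →  cons(s(cons(c, 0)), cons(s(e), s(m(cons(c, c), c, cons(0, s(0))))))   [R6 at 2.2]
7. cons(s(cons(c, 0)), cons(s(e), s(m(cons(c, c), c, cons(0, s(0))))))  →  cons(s(cons(c, 0)), cons(s(e), s(0)))   [R2 at 2.2.1]

cons(s(cons(c, 0)), cons(s(e), s(0)))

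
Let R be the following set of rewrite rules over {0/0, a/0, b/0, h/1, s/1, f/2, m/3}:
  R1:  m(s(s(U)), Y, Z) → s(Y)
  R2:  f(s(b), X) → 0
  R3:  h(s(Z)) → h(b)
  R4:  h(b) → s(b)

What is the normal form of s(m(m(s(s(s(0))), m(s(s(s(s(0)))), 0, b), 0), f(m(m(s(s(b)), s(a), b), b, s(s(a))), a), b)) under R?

s(s(0))

1. s(m(m(s(s(s(0))), m(s(s(s(s(0)))), 0, b), 0), f(m(m(s(s(b)), s(a), b), b, s(s(a))), a), b))  →  s(m(s(m(s(s(s(s(0)))), 0, b)), f(m(m(s(s(b)), s(a), b), b, s(s(a))), a), b))   [R1 at 1.1]
2. s(m(s(m(s(s(s(s(0)))), 0, b)), f(m(m(s(s(b)), s(a), b), b, s(s(a))), a), b))  →  s(m(s(s(0)), f(m(m(s(s(b)), s(a), b), b, s(s(a))), a), b))   [R1 at 1.1.1]
3. s(m(s(s(0)), f(m(m(s(s(b)), s(a), b), b, s(s(a))), a), b))  →  s(s(f(m(m(s(s(b)), s(a), b), b, s(s(a))), a)))   [R1 at 1]
4. s(s(f(m(m(s(s(b)), s(a), b), b, s(s(a))), a)))  →  s(s(f(m(s(s(a)), b, s(s(a))), a)))   [R1 at 1.1.1.1]
5. s(s(f(m(s(s(a)), b, s(s(a))), a)))  →  s(s(f(s(b), a)))   [R1 at 1.1.1]
6. s(s(f(s(b), a)))  →  s(s(0))   [R2 at 1.1]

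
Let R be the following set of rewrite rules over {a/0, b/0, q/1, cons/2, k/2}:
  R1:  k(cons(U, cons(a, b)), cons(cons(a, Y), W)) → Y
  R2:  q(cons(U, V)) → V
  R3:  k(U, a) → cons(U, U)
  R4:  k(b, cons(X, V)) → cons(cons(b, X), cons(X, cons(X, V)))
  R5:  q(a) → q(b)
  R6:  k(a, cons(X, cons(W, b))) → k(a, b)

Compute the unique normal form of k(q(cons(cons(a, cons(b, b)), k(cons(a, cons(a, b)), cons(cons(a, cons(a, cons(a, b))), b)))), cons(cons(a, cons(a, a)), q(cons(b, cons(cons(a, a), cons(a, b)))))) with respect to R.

1. k(q(cons(cons(a, cons(b, b)), k(cons(a, cons(a, b)), cons(cons(a, cons(a, cons(a, b))), b)))), cons(cons(a, cons(a, a)), q(cons(b, cons(cons(a, a), cons(a, b))))))  →  k(k(cons(a, cons(a, b)), cons(cons(a, cons(a, cons(a, b))), b)), cons(cons(a, cons(a, a)), q(cons(b, cons(cons(a, a), cons(a, b))))))   [R2 at 1]
2. k(k(cons(a, cons(a, b)), cons(cons(a, cons(a, cons(a, b))), b)), cons(cons(a, cons(a, a)), q(cons(b, cons(cons(a, a), cons(a, b))))))  →  k(cons(a, cons(a, b)), cons(cons(a, cons(a, a)), q(cons(b, cons(cons(a, a), cons(a, b))))))   [R1 at 1]
3. k(cons(a, cons(a, b)), cons(cons(a, cons(a, a)), q(cons(b, cons(cons(a, a), cons(a, b))))))  →  cons(a, a)   [R1 at ε]

cons(a, a)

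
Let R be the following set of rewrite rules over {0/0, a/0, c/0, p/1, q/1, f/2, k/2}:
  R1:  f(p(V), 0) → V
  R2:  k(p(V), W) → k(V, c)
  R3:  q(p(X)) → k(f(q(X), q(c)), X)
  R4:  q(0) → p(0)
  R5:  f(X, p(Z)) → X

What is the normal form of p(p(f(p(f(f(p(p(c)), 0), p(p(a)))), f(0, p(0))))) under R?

1. p(p(f(p(f(f(p(p(c)), 0), p(p(a)))), f(0, p(0)))))  →  p(p(f(p(f(p(p(c)), 0)), f(0, p(0)))))   [R5 at 1.1.1.1]
2. p(p(f(p(f(p(p(c)), 0)), f(0, p(0)))))  →  p(p(f(p(p(c)), f(0, p(0)))))   [R1 at 1.1.1.1]
3. p(p(f(p(p(c)), f(0, p(0)))))  →  p(p(f(p(p(c)), 0)))   [R5 at 1.1.2]
4. p(p(f(p(p(c)), 0)))  →  p(p(p(c)))   [R1 at 1.1]

p(p(p(c)))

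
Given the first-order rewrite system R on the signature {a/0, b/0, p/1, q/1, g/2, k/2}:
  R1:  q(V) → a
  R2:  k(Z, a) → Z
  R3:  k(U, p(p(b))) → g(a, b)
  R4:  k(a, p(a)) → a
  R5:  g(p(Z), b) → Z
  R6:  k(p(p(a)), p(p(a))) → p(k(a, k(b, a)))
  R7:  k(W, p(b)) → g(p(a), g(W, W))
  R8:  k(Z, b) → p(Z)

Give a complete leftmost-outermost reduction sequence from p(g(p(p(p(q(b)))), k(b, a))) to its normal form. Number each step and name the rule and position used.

p(p(p(a)))

1. p(g(p(p(p(q(b)))), k(b, a)))  →  p(g(p(p(p(a))), k(b, a)))   [R1 at 1.1.1.1.1]
2. p(g(p(p(p(a))), k(b, a)))  →  p(g(p(p(p(a))), b))   [R2 at 1.2]
3. p(g(p(p(p(a))), b))  →  p(p(p(a)))   [R5 at 1]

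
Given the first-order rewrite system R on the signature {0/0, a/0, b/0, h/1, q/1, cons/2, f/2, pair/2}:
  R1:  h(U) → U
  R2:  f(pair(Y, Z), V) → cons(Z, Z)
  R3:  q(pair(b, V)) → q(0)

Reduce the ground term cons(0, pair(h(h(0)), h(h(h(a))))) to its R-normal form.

cons(0, pair(0, a))

1. cons(0, pair(h(h(0)), h(h(h(a)))))  →  cons(0, pair(h(0), h(h(h(a)))))   [R1 at 2.1]
2. cons(0, pair(h(0), h(h(h(a)))))  →  cons(0, pair(0, h(h(h(a)))))   [R1 at 2.1]
3. cons(0, pair(0, h(h(h(a)))))  →  cons(0, pair(0, h(h(a))))   [R1 at 2.2]
4. cons(0, pair(0, h(h(a))))  →  cons(0, pair(0, h(a)))   [R1 at 2.2]
5. cons(0, pair(0, h(a)))  →  cons(0, pair(0, a))   [R1 at 2.2]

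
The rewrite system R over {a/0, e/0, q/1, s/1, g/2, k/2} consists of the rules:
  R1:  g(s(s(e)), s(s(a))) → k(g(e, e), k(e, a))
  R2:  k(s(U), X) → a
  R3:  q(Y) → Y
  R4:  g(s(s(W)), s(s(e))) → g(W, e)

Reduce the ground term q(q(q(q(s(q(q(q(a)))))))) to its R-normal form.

1. q(q(q(q(s(q(q(q(a))))))))  →  q(q(q(s(q(q(q(a)))))))   [R3 at ε]
2. q(q(q(s(q(q(q(a)))))))  →  q(q(s(q(q(q(a))))))   [R3 at ε]
3. q(q(s(q(q(q(a))))))  →  q(s(q(q(q(a)))))   [R3 at ε]
4. q(s(q(q(q(a)))))  →  s(q(q(q(a))))   [R3 at ε]
5. s(q(q(q(a))))  →  s(q(q(a)))   [R3 at 1]
6. s(q(q(a)))  →  s(q(a))   [R3 at 1]
7. s(q(a))  →  s(a)   [R3 at 1]

s(a)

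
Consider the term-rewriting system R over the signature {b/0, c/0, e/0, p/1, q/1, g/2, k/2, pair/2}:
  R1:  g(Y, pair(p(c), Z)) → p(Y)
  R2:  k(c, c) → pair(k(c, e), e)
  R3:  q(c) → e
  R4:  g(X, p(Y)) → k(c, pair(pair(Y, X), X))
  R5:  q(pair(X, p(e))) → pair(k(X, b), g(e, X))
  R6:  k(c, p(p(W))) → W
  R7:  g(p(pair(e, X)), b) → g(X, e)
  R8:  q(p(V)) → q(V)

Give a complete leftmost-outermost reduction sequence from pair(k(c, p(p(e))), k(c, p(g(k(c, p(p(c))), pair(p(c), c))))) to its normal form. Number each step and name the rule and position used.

1. pair(k(c, p(p(e))), k(c, p(g(k(c, p(p(c))), pair(p(c), c)))))  →  pair(e, k(c, p(g(k(c, p(p(c))), pair(p(c), c)))))   [R6 at 1]
2. pair(e, k(c, p(g(k(c, p(p(c))), pair(p(c), c)))))  →  pair(e, k(c, p(p(k(c, p(p(c)))))))   [R1 at 2.2.1]
3. pair(e, k(c, p(p(k(c, p(p(c)))))))  →  pair(e, k(c, p(p(c))))   [R6 at 2]
4. pair(e, k(c, p(p(c))))  →  pair(e, c)   [R6 at 2]

pair(e, c)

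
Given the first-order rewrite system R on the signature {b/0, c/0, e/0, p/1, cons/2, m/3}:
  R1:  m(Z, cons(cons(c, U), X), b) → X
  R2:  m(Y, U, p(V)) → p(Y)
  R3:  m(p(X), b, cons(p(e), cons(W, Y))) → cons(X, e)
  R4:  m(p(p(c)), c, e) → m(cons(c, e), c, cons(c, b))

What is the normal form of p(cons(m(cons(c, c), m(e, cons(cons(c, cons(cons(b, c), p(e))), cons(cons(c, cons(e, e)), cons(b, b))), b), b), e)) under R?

1. p(cons(m(cons(c, c), m(e, cons(cons(c, cons(cons(b, c), p(e))), cons(cons(c, cons(e, e)), cons(b, b))), b), b), e))  →  p(cons(m(cons(c, c), cons(cons(c, cons(e, e)), cons(b, b)), b), e))   [R1 at 1.1.2]
2. p(cons(m(cons(c, c), cons(cons(c, cons(e, e)), cons(b, b)), b), e))  →  p(cons(cons(b, b), e))   [R1 at 1.1]

p(cons(cons(b, b), e))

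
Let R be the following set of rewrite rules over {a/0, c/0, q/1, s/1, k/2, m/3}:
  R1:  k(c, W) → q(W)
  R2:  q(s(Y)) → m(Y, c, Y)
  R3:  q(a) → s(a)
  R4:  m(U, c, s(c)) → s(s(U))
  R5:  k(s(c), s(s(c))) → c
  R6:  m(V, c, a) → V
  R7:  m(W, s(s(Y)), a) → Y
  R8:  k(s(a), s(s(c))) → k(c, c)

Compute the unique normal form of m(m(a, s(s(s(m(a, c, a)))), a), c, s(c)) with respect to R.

1. m(m(a, s(s(s(m(a, c, a)))), a), c, s(c))  →  s(s(m(a, s(s(s(m(a, c, a)))), a)))   [R4 at ε]
2. s(s(m(a, s(s(s(m(a, c, a)))), a)))  →  s(s(s(m(a, c, a))))   [R7 at 1.1]
3. s(s(s(m(a, c, a))))  →  s(s(s(a)))   [R6 at 1.1.1]

s(s(s(a)))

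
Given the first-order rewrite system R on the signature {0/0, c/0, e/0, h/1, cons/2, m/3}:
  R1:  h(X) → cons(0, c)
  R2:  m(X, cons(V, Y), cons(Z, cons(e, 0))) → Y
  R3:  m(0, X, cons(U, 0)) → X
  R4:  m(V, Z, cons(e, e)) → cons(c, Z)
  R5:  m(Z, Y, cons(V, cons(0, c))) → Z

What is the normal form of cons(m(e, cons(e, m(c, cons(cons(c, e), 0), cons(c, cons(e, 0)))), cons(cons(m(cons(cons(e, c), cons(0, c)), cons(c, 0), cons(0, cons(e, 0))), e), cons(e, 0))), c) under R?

cons(0, c)

1. cons(m(e, cons(e, m(c, cons(cons(c, e), 0), cons(c, cons(e, 0)))), cons(cons(m(cons(cons(e, c), cons(0, c)), cons(c, 0), cons(0, cons(e, 0))), e), cons(e, 0))), c)  →  cons(m(c, cons(cons(c, e), 0), cons(c, cons(e, 0))), c)   [R2 at 1]
2. cons(m(c, cons(cons(c, e), 0), cons(c, cons(e, 0))), c)  →  cons(0, c)   [R2 at 1]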